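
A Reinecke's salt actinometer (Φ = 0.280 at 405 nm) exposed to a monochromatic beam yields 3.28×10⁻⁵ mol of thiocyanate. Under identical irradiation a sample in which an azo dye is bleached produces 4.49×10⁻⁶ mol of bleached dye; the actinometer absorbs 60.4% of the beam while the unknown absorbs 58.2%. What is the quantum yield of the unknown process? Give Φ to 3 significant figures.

Photons absorbed by the actinometer: 3.28×10⁻⁵ / 0.280 = 1.171×10⁻⁴ mol.
Incident flux: 1.171×10⁻⁴ / 0.604 = 1.939×10⁻⁴ einstein.
Absorbed by unknown: 0.582 × 1.939×10⁻⁴ = 1.128×10⁻⁴ mol.
Φ(unknown) = 4.49×10⁻⁶ / 1.128×10⁻⁴ = 0.0398.

Φ = 0.0398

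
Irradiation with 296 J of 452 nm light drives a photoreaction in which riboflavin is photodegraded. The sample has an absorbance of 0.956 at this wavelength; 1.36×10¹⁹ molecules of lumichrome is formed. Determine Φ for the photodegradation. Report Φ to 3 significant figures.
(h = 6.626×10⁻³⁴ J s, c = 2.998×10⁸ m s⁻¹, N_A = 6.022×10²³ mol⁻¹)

Φ = 0.0227

Product: 1.36×10¹⁹ / 6.022×10²³ = 2.258×10⁻⁵ mol.
Photon energy at 452 nm: hc/λ = (6.626×10⁻³⁴)(2.998×10⁸)/(452×10⁻⁹) = 4.395×10⁻¹⁹ J.
Photons incident: 296 / 4.395×10⁻¹⁹ = 6.735×10²⁰, i.e. 6.735×10²⁰/6.022×10²³ = 0.001118 mol.
Fraction absorbed: 1 − 10^(−0.956) = 0.8893.
Photons absorbed: 0.8893 × 0.001118 = 9.942×10⁻⁴ mol.
Φ = 2.258×10⁻⁵ mol / 9.942×10⁻⁴ mol photons = 0.0227.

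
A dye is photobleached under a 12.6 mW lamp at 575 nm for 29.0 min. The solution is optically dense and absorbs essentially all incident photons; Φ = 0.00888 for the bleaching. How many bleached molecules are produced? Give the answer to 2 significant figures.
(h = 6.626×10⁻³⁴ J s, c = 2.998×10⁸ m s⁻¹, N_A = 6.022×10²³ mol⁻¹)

Photon energy at 575 nm: hc/λ = (6.626×10⁻³⁴)(2.998×10⁸)/(575×10⁻⁹) = 3.455×10⁻¹⁹ J.
Energy delivered: (12.6 mW)(1740 s) = 21.92 J.
Photons incident: 21.92 / 3.455×10⁻¹⁹ = 6.344×10¹⁹, i.e. 6.344×10¹⁹/6.022×10²³ = 1.053×10⁻⁴ mol.
Product: Φ × n_abs = 0.00888 × 1.053×10⁻⁴ = 9.351×10⁻⁷ mol.
As a count: 9.351×10⁻⁷ × 6.022×10²³ = 5.6×10¹⁷.

5.6×10¹⁷ bleached molecules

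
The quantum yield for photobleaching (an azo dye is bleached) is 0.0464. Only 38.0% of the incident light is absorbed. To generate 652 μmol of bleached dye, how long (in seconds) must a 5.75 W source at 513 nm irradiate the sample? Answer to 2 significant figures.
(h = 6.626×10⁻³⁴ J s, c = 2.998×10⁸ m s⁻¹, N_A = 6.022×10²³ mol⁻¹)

t ≈ 1500 s

Product: 652 μmol = 6.52×10⁻⁴ mol.
Photons that must be absorbed: 6.52×10⁻⁴ / 0.0464 = 0.01405 mol.
Incident photons needed: 0.01405 / 0.380 = 0.03697 mol.
Photon energy: hc/λ = 3.872×10⁻¹⁹ J; per mole, 2.332×10⁵ J mol⁻¹.
Energy required: 0.03697 × 2.332×10⁵ = 8621 J.
Time: 8621 J / 5.75 W = 1500 s.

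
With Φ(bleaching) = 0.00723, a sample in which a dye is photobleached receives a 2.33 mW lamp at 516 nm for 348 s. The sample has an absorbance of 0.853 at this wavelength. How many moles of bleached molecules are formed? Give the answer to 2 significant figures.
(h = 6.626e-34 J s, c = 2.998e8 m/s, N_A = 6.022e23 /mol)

2.2e-8 mol

Photon energy at 516 nm: hc/λ = (6.626e-34)(2.998e8)/(516e-9) = 3.850e-19 J.
Energy delivered: (2.33 mW)(348 s) = 0.8108 J.
Photons incident: 0.8108 / 3.850e-19 = 2.106e18, i.e. 2.106e18/6.022e23 = 3.497e-6 mol.
Fraction absorbed: 1 − 10^(−0.853) = 0.8597.
Photons absorbed: 0.8597 × 3.497e-6 = 3.006e-6 mol.
Product: Φ × n_abs = 0.00723 × 3.006e-6 = 2.173e-8 mol.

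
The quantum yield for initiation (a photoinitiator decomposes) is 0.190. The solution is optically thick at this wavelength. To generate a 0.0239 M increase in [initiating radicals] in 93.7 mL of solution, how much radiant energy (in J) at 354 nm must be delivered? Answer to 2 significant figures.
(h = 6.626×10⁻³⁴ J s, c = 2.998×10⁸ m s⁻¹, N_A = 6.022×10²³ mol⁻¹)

4000 J

Product: (0.0239 M)(0.0937 L) = 0.002239 mol.
Photons that must be absorbed: 0.002239 / 0.190 = 0.01178 mol.
Photon energy: hc/λ = 5.612×10⁻¹⁹ J; per mole, 3.380×10⁵ J mol⁻¹.
Energy required: 0.01178 × 3.380×10⁵ = 4000 J.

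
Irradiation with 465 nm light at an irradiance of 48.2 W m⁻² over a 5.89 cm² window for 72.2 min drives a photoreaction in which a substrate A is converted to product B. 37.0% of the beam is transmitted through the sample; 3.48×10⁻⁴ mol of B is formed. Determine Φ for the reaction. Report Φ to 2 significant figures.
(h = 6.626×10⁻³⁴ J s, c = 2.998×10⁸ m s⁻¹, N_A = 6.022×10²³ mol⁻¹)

Photon energy at 465 nm: hc/λ = (6.626×10⁻³⁴)(2.998×10⁸)/(465×10⁻⁹) = 4.272×10⁻¹⁹ J.
Energy delivered: (48.2 W m⁻²)(5.89×10⁻⁴ m²)(4332 s) = 123.0 J.
Photons incident: 123.0 / 4.272×10⁻¹⁹ = 2.879×10²⁰, i.e. 2.879×10²⁰/6.022×10²³ = 4.781×10⁻⁴ mol.
Fraction absorbed: 1 − 37.0/100 = 0.6300.
Photons absorbed: 0.6300 × 4.781×10⁻⁴ = 3.012×10⁻⁴ mol.
Φ = 3.48×10⁻⁴ mol / 3.012×10⁻⁴ mol photons = 1.2.

Φ = 1.2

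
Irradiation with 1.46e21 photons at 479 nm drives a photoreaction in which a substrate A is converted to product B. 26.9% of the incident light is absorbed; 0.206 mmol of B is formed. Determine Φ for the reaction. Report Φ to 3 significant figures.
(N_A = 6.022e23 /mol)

Product: 0.206 mmol = 2.06e-4 mol.
Moles of photons: 1.46e21 / 6.022e23 = 0.002424 mol.
Photons absorbed: 0.269 × 0.002424 = 6.521e-4 mol.
Φ = 2.06e-4 mol / 6.521e-4 mol photons = 0.316.

Φ = 0.316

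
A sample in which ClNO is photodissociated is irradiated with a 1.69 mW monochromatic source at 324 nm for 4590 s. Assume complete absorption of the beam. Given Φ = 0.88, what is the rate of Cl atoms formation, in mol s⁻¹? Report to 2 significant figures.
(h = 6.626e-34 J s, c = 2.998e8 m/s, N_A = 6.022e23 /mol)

Photon energy at 324 nm: hc/λ = (6.626e-34)(2.998e8)/(324e-9) = 6.131e-19 J.
Energy delivered: (1.69 mW)(4590 s) = 7.757 J.
Photons incident: 7.757 / 6.131e-19 = 1.265e19, i.e. 1.265e19/6.022e23 = 2.101e-5 mol.
Product formed: 0.88 × 2.101e-5 = 1.849e-5 mol.
Rate: 1.849e-5 / 4590 s = 4.0e-9 mol s⁻¹.

4.0e-9 mol s⁻¹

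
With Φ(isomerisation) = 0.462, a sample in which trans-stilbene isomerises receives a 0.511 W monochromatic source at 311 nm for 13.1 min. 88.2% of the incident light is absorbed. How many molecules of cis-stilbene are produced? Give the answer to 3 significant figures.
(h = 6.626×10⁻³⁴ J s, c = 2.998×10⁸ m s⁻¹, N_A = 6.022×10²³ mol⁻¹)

Photon energy at 311 nm: hc/λ = (6.626×10⁻³⁴)(2.998×10⁸)/(311×10⁻⁹) = 6.387×10⁻¹⁹ J.
Energy delivered: (0.511 W)(786 s) = 401.6 J.
Photons incident: 401.6 / 6.387×10⁻¹⁹ = 6.288×10²⁰, i.e. 6.288×10²⁰/6.022×10²³ = 0.001044 mol.
Photons absorbed: 0.882 × 0.001044 = 9.208×10⁻⁴ mol.
Product: Φ × n_abs = 0.462 × 9.208×10⁻⁴ = 4.254×10⁻⁴ mol.
As a count: 4.254×10⁻⁴ × 6.022×10²³ = 2.56×10²⁰.

2.56×10²⁰ molecules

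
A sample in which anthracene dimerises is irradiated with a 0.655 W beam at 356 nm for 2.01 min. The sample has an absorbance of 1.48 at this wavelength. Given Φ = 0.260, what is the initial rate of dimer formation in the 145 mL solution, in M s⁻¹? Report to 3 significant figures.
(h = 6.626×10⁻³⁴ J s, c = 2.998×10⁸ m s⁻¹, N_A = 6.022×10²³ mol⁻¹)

3.38×10⁻⁶ M s⁻¹

Photon energy at 356 nm: hc/λ = (6.626×10⁻³⁴)(2.998×10⁸)/(356×10⁻⁹) = 5.580×10⁻¹⁹ J.
Energy delivered: (0.655 W)(120.6 s) = 78.99 J.
Photons incident: 78.99 / 5.580×10⁻¹⁹ = 1.416×10²⁰, i.e. 1.416×10²⁰/6.022×10²³ = 2.351×10⁻⁴ mol.
Fraction absorbed: 1 − 10^(−1.48) = 0.9669.
Photons absorbed: 0.9669 × 2.351×10⁻⁴ = 2.273×10⁻⁴ mol.
Product formed: 0.260 × 2.273×10⁻⁴ = 5.910×10⁻⁵ mol.
Rate: 5.910×10⁻⁵ mol / (120.6 s × 0.145 L) = 3.38×10⁻⁶ M s⁻¹.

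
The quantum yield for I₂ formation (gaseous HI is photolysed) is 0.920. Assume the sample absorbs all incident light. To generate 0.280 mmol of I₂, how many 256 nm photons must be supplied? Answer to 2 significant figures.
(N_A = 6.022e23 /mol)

Product: 0.280 mmol = 2.80e-4 mol.
Photons that must be absorbed: 2.80e-4 / 0.920 = 3.043e-4 mol.
Photon count: 3.043e-4 × 6.022e23 = 1.8e20.

1.8e20 photons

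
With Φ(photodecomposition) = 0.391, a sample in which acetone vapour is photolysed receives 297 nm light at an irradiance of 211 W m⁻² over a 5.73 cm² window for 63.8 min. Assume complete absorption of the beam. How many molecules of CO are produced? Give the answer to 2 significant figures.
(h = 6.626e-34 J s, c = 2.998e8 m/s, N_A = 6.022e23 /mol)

Photon energy at 297 nm: hc/λ = (6.626e-34)(2.998e8)/(297e-9) = 6.688e-19 J.
Energy delivered: (211 W m⁻²)(5.73e-4 m²)(3828 s) = 462.8 J.
Photons incident: 462.8 / 6.688e-19 = 6.920e20, i.e. 6.920e20/6.022e23 = 0.001149 mol.
Product: Φ × n_abs = 0.391 × 0.001149 = 4.493e-4 mol.
As a count: 4.493e-4 × 6.022e23 = 2.7e20.

2.7e20 molecules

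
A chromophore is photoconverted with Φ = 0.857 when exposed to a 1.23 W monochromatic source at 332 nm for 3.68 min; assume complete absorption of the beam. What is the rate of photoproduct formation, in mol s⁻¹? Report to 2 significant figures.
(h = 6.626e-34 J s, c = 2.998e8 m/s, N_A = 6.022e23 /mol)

2.9e-6 mol s⁻¹

Photon energy at 332 nm: hc/λ = (6.626e-34)(2.998e8)/(332e-9) = 5.983e-19 J.
Energy delivered: (1.23 W)(220.8 s) = 271.6 J.
Photons incident: 271.6 / 5.983e-19 = 4.540e20, i.e. 4.540e20/6.022e23 = 7.539e-4 mol.
Product formed: 0.857 × 7.539e-4 = 6.461e-4 mol.
Rate: 6.461e-4 / 220.8 s = 2.9e-6 mol s⁻¹.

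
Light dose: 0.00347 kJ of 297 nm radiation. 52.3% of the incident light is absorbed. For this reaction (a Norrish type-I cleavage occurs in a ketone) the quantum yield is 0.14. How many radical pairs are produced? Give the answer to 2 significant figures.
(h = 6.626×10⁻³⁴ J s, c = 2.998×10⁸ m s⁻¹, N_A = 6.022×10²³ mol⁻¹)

3.8×10¹⁷ radical pairs

Photon energy at 297 nm: hc/λ = (6.626×10⁻³⁴)(2.998×10⁸)/(297×10⁻⁹) = 6.688×10⁻¹⁹ J.
Incident energy: 0.00347 kJ = 3.47 J.
Photons incident: 3.47 / 6.688×10⁻¹⁹ = 5.188×10¹⁸, i.e. 5.188×10¹⁸/6.022×10²³ = 8.615×10⁻⁶ mol.
Photons absorbed: 0.523 × 8.615×10⁻⁶ = 4.506×10⁻⁶ mol.
Product: Φ × n_abs = 0.14 × 4.506×10⁻⁶ = 6.308×10⁻⁷ mol.
As a count: 6.308×10⁻⁷ × 6.022×10²³ = 3.8×10¹⁷.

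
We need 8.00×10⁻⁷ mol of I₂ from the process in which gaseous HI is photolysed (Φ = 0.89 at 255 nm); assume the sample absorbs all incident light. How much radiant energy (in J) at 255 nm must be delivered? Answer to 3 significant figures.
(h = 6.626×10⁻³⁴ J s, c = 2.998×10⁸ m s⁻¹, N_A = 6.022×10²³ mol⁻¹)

Photons that must be absorbed: 8.00×10⁻⁷ / 0.89 = 8.989×10⁻⁷ mol.
Photon energy: hc/λ = 7.790×10⁻¹⁹ J; per mole, 4.691×10⁵ J mol⁻¹.
Energy required: 8.989×10⁻⁷ × 4.691×10⁵ = 0.422 J.

0.422 J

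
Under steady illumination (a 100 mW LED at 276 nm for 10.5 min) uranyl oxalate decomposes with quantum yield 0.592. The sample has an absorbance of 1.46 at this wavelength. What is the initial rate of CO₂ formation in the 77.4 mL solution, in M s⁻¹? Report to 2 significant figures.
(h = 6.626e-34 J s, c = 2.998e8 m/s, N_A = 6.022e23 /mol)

Photon energy at 276 nm: hc/λ = (6.626e-34)(2.998e8)/(276e-9) = 7.197e-19 J.
Energy delivered: (100 mW)(630 s) = 63.00 J.
Photons incident: 63.00 / 7.197e-19 = 8.754e19, i.e. 8.754e19/6.022e23 = 1.454e-4 mol.
Fraction absorbed: 1 − 10^(−1.46) = 0.9653.
Photons absorbed: 0.9653 × 1.454e-4 = 1.404e-4 mol.
Product formed: 0.592 × 1.404e-4 = 8.312e-5 mol.
Rate: 8.312e-5 mol / (630 s × 0.0774 L) = 1.7e-6 M s⁻¹.

1.7e-6 M s⁻¹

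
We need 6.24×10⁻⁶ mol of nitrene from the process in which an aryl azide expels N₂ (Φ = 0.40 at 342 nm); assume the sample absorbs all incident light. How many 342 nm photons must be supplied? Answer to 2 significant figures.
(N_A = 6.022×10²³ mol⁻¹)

Photons that must be absorbed: 6.24×10⁻⁶ / 0.40 = 1.560×10⁻⁵ mol.
Photon count: 1.560×10⁻⁵ × 6.022×10²³ = 9.4×10¹⁸.

9.4×10¹⁸ photons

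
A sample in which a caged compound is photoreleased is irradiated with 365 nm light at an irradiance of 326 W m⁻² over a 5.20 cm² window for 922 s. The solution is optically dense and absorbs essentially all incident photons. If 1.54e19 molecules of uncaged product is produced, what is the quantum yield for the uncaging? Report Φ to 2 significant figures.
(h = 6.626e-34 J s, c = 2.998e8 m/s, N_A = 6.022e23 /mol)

Product: 1.54e19 / 6.022e23 = 2.557e-5 mol.
Photon energy at 365 nm: hc/λ = (6.626e-34)(2.998e8)/(365e-9) = 5.442e-19 J.
Energy delivered: (326 W m⁻²)(5.20e-4 m²)(922 s) = 156.3 J.
Photons incident: 156.3 / 5.442e-19 = 2.872e20, i.e. 2.872e20/6.022e23 = 4.769e-4 mol.
Φ = 2.557e-5 mol / 4.769e-4 mol photons = 0.054.

Φ = 0.054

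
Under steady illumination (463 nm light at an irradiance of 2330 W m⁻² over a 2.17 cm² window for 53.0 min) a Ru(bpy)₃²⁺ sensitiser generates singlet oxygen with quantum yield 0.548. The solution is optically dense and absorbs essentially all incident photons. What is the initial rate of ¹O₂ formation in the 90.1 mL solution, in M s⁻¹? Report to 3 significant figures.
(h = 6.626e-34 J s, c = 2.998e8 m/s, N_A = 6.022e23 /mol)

Photon energy at 463 nm: hc/λ = (6.626e-34)(2.998e8)/(463e-9) = 4.290e-19 J.
Energy delivered: (2330 W m⁻²)(2.17e-4 m²)(3180 s) = 1608 J.
Photons incident: 1608 / 4.290e-19 = 3.748e21, i.e. 3.748e21/6.022e23 = 0.006224 mol.
Product formed: 0.548 × 0.006224 = 0.003411 mol.
Rate: 0.003411 mol / (3180 s × 0.0901 L) = 1.19e-5 M s⁻¹.

1.19e-5 M s⁻¹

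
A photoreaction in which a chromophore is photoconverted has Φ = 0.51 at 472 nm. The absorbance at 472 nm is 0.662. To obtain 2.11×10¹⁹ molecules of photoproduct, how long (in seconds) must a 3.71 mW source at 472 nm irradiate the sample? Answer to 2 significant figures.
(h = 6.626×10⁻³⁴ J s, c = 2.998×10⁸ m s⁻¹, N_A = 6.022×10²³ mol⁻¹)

t ≈ 6000 s

Product: 2.11×10¹⁹ / 6.022×10²³ = 3.504×10⁻⁵ mol.
Photons that must be absorbed: 3.504×10⁻⁵ / 0.51 = 6.871×10⁻⁵ mol.
Fraction absorbed: 1 − 10^(−0.662) = 0.7822.
Incident photons needed: 6.871×10⁻⁵ / 0.7822 = 8.784×10⁻⁵ mol.
Photon energy: hc/λ = 4.209×10⁻¹⁹ J; per mole, 2.535×10⁵ J mol⁻¹.
Energy required: 8.784×10⁻⁵ × 2.535×10⁵ = 22.27 J.
Time: 22.27 J / 0.00371 W = 6000 s.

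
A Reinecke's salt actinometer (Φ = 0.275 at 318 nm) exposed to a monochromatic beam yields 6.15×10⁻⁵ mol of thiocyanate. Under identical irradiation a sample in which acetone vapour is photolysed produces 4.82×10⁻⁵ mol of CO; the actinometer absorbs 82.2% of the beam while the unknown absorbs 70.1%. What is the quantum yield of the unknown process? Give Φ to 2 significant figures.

Photons absorbed by the actinometer: 6.15×10⁻⁵ / 0.275 = 2.236×10⁻⁴ mol.
Incident flux: 2.236×10⁻⁴ / 0.822 = 2.720×10⁻⁴ einstein.
Absorbed by unknown: 0.701 × 2.720×10⁻⁴ = 1.907×10⁻⁴ mol.
Φ(unknown) = 4.82×10⁻⁵ / 1.907×10⁻⁴ = 0.25.

Φ = 0.25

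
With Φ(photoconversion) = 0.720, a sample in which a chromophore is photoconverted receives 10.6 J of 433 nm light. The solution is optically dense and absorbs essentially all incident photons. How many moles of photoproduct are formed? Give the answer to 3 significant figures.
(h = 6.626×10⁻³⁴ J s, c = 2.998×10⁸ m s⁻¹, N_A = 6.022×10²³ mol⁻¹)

Photon energy at 433 nm: hc/λ = (6.626×10⁻³⁴)(2.998×10⁸)/(433×10⁻⁹) = 4.588×10⁻¹⁹ J.
Photons incident: 10.6 / 4.588×10⁻¹⁹ = 2.310×10¹⁹, i.e. 2.310×10¹⁹/6.022×10²³ = 3.836×10⁻⁵ mol.
Product: Φ × n_abs = 0.720 × 3.836×10⁻⁵ = 2.762×10⁻⁵ mol.

2.76×10⁻⁵ mol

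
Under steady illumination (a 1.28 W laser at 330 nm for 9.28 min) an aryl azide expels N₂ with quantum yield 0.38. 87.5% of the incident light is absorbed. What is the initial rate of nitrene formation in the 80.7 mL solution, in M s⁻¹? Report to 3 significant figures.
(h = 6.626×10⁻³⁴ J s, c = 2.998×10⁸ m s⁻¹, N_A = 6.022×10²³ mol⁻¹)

1.45×10⁻⁵ M s⁻¹

Photon energy at 330 nm: hc/λ = (6.626×10⁻³⁴)(2.998×10⁸)/(330×10⁻⁹) = 6.020×10⁻¹⁹ J.
Energy delivered: (1.28 W)(556.8 s) = 712.7 J.
Photons incident: 712.7 / 6.020×10⁻¹⁹ = 1.184×10²¹, i.e. 1.184×10²¹/6.022×10²³ = 0.001966 mol.
Photons absorbed: 0.875 × 0.001966 = 0.001720 mol.
Product formed: 0.38 × 0.001720 = 6.536×10⁻⁴ mol.
Rate: 6.536×10⁻⁴ mol / (556.8 s × 0.0807 L) = 1.45×10⁻⁵ M s⁻¹.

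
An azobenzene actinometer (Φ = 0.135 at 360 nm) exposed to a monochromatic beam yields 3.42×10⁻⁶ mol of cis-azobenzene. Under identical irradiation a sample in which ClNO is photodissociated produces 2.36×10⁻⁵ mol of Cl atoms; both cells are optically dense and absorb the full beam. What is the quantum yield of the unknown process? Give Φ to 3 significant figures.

Photons absorbed by the actinometer: 3.42×10⁻⁶ / 0.135 = 2.533×10⁻⁵ mol.
Φ(unknown) = 2.36×10⁻⁵ / 2.533×10⁻⁵ = 0.932.

Φ = 0.932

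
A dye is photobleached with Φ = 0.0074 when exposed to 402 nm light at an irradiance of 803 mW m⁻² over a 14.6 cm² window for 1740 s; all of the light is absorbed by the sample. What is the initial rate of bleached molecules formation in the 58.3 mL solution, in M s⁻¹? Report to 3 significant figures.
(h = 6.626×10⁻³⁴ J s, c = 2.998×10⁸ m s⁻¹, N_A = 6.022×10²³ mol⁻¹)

Photon energy at 402 nm: hc/λ = (6.626×10⁻³⁴)(2.998×10⁸)/(402×10⁻⁹) = 4.941×10⁻¹⁹ J.
Energy delivered: (803 mW m⁻²)(14.6×10⁻⁴ m²)(1740 s) = 2.040 J.
Photons incident: 2.040 / 4.941×10⁻¹⁹ = 4.129×10¹⁸, i.e. 4.129×10¹⁸/6.022×10²³ = 6.857×10⁻⁶ mol.
Product formed: 0.0074 × 6.857×10⁻⁶ = 5.074×10⁻⁸ mol.
Rate: 5.074×10⁻⁸ mol / (1740 s × 0.0583 L) = 5.00×10⁻¹⁰ M s⁻¹.

5.00×10⁻¹⁰ M s⁻¹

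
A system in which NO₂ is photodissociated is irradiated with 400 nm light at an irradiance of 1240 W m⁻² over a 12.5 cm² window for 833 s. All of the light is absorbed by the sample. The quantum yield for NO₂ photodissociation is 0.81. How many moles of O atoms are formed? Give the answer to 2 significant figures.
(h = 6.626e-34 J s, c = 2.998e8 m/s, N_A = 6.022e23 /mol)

0.0035 mol

Photon energy at 400 nm: hc/λ = (6.626e-34)(2.998e8)/(400e-9) = 4.966e-19 J.
Energy delivered: (1240 W m⁻²)(12.5e-4 m²)(833 s) = 1291 J.
Photons incident: 1291 / 4.966e-19 = 2.600e21, i.e. 2.600e21/6.022e23 = 0.004318 mol.
Product: Φ × n_abs = 0.81 × 0.004318 = 0.003498 mol.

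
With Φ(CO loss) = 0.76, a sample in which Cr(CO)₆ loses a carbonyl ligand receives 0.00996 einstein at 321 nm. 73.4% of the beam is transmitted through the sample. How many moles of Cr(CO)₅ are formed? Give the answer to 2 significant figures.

0.0020 mol

Fraction absorbed: 1 − 73.4/100 = 0.2660.
Photons absorbed: 0.2660 × 0.00996 = 0.002649 mol.
Product: Φ × n_abs = 0.76 × 0.002649 = 0.002013 mol.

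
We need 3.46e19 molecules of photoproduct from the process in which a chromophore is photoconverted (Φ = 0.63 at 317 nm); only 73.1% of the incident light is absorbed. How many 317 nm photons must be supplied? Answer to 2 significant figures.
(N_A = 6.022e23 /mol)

7.5e19 photons

Product: 3.46e19 / 6.022e23 = 5.746e-5 mol.
Photons that must be absorbed: 5.746e-5 / 0.63 = 9.121e-5 mol.
Incident photons needed: 9.121e-5 / 0.731 = 1.248e-4 mol.
Photon count: 1.248e-4 × 6.022e23 = 7.5e19.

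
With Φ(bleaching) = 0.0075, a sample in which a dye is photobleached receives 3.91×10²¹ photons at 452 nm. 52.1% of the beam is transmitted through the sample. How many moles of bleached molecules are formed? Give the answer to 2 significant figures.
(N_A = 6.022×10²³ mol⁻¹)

Moles of photons: 3.91×10²¹ / 6.022×10²³ = 0.006493 mol.
Fraction absorbed: 1 − 52.1/100 = 0.4790.
Photons absorbed: 0.4790 × 0.006493 = 0.003110 mol.
Product: Φ × n_abs = 0.0075 × 0.003110 = 2.332×10⁻⁵ mol.

2.3×10⁻⁵ mol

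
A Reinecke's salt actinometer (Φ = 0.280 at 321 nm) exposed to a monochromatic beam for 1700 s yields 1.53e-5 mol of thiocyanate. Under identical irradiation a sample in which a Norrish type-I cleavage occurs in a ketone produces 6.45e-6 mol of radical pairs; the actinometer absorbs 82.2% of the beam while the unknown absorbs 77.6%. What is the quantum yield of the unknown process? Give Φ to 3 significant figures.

Photons absorbed by the actinometer: 1.53e-5 / 0.280 = 5.464e-5 mol.
Incident flux: 5.464e-5 / 0.822 = 6.647e-5 einstein.
Absorbed by unknown: 0.776 × 6.647e-5 = 5.158e-5 mol.
Φ(unknown) = 6.45e-6 / 5.158e-5 = 0.125.

Φ = 0.125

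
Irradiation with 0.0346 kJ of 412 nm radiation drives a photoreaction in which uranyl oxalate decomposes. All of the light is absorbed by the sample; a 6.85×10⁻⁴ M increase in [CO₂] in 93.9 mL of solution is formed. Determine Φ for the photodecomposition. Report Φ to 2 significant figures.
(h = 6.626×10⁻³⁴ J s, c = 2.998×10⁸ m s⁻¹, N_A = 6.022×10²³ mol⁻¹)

Product: (6.85×10⁻⁴ M)(0.0939 L) = 6.432×10⁻⁵ mol.
Photon energy at 412 nm: hc/λ = (6.626×10⁻³⁴)(2.998×10⁸)/(412×10⁻⁹) = 4.822×10⁻¹⁹ J.
Incident energy: 0.0346 kJ = 34.6 J.
Photons incident: 34.6 / 4.822×10⁻¹⁹ = 7.175×10¹⁹, i.e. 7.175×10¹⁹/6.022×10²³ = 1.191×10⁻⁴ mol.
Φ = 6.432×10⁻⁵ mol / 1.191×10⁻⁴ mol photons = 0.54.

Φ = 0.54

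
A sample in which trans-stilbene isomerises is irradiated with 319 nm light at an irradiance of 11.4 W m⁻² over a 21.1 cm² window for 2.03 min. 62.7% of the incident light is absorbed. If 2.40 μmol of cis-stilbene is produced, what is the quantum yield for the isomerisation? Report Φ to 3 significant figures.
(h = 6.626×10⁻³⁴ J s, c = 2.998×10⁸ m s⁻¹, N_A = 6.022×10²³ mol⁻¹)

Product: 2.40 μmol = 2.40×10⁻⁶ mol.
Photon energy at 319 nm: hc/λ = (6.626×10⁻³⁴)(2.998×10⁸)/(319×10⁻⁹) = 6.227×10⁻¹⁹ J.
Energy delivered: (11.4 W m⁻²)(21.1×10⁻⁴ m²)(121.8 s) = 2.930 J.
Photons incident: 2.930 / 6.227×10⁻¹⁹ = 4.705×10¹⁸, i.e. 4.705×10¹⁸/6.022×10²³ = 7.813×10⁻⁶ mol.
Photons absorbed: 0.627 × 7.813×10⁻⁶ = 4.899×10⁻⁶ mol.
Φ = 2.40×10⁻⁶ mol / 4.899×10⁻⁶ mol photons = 0.490.

Φ = 0.490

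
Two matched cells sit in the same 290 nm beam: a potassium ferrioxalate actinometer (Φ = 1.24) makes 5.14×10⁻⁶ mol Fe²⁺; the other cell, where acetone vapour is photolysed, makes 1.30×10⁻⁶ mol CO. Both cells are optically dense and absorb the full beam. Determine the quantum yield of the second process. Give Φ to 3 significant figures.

Photons absorbed by the actinometer: 5.14×10⁻⁶ / 1.24 = 4.145×10⁻⁶ mol.
Φ(unknown) = 1.30×10⁻⁶ / 4.145×10⁻⁶ = 0.314.

Φ = 0.314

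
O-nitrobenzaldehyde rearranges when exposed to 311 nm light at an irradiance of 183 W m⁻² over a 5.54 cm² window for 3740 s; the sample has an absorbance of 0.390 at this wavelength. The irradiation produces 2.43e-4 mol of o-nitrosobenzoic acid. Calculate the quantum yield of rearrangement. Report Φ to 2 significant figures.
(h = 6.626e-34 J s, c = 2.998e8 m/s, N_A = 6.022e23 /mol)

Φ = 0.42

Photon energy at 311 nm: hc/λ = (6.626e-34)(2.998e8)/(311e-9) = 6.387e-19 J.
Energy delivered: (183 W m⁻²)(5.54e-4 m²)(3740 s) = 379.2 J.
Photons incident: 379.2 / 6.387e-19 = 5.937e20, i.e. 5.937e20/6.022e23 = 9.859e-4 mol.
Fraction absorbed: 1 − 10^(−0.390) = 0.5926.
Photons absorbed: 0.5926 × 9.859e-4 = 5.842e-4 mol.
Φ = 2.43e-4 mol / 5.842e-4 mol photons = 0.42.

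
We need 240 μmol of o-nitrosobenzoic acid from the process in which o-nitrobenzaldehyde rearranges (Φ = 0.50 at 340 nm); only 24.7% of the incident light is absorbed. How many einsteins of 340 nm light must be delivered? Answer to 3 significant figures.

Product: 240 μmol = 2.40×10⁻⁴ mol.
Photons that must be absorbed: 2.40×10⁻⁴ / 0.50 = 4.800×10⁻⁴ mol.
Incident photons needed: 4.800×10⁻⁴ / 0.247 = 0.001943 mol.

0.00194 einstein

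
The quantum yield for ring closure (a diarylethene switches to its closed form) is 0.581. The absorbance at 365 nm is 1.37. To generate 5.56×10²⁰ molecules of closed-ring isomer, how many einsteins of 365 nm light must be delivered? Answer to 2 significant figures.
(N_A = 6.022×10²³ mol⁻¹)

Product: 5.56×10²⁰ / 6.022×10²³ = 9.233×10⁻⁴ mol.
Photons that must be absorbed: 9.233×10⁻⁴ / 0.581 = 0.001589 mol.
Fraction absorbed: 1 − 10^(−1.37) = 0.9573.
Incident photons needed: 0.001589 / 0.9573 = 0.001660 mol.

0.0017 einstein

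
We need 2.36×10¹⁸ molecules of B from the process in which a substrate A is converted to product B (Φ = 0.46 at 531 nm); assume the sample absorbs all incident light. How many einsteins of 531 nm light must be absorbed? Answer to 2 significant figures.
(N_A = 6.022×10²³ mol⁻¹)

8.5×10⁻⁶ einstein

Product: 2.36×10¹⁸ / 6.022×10²³ = 3.919×10⁻⁶ mol.
Photons that must be absorbed: 3.919×10⁻⁶ / 0.46 = 8.520×10⁻⁶ mol.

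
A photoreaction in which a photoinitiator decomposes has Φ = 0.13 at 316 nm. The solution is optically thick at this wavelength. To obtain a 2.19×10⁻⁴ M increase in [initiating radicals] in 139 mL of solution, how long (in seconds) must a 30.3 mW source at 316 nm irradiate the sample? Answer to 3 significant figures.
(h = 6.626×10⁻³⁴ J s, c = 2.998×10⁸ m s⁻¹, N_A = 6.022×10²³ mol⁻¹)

t ≈ 2930 s

Product: (2.19×10⁻⁴ M)(0.139 L) = 3.044×10⁻⁵ mol.
Photons that must be absorbed: 3.044×10⁻⁵ / 0.13 = 2.342×10⁻⁴ mol.
Photon energy: hc/λ = 6.286×10⁻¹⁹ J; per mole, 3.785×10⁵ J mol⁻¹.
Energy required: 2.342×10⁻⁴ × 3.785×10⁵ = 88.64 J.
Time: 88.64 J / 0.0303 W = 2930 s.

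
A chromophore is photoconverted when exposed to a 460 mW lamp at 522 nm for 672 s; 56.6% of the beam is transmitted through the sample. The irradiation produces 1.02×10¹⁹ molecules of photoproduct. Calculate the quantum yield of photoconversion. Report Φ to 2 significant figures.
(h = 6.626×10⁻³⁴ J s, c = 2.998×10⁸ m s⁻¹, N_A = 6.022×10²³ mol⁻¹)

Φ = 0.029

Product: 1.02×10¹⁹ / 6.022×10²³ = 1.694×10⁻⁵ mol.
Photon energy at 522 nm: hc/λ = (6.626×10⁻³⁴)(2.998×10⁸)/(522×10⁻⁹) = 3.806×10⁻¹⁹ J.
Energy delivered: (460 mW)(672 s) = 309.1 J.
Photons incident: 309.1 / 3.806×10⁻¹⁹ = 8.121×10²⁰, i.e. 8.121×10²⁰/6.022×10²³ = 0.001349 mol.
Fraction absorbed: 1 − 56.6/100 = 0.4340.
Photons absorbed: 0.4340 × 0.001349 = 5.855×10⁻⁴ mol.
Φ = 1.694×10⁻⁵ mol / 5.855×10⁻⁴ mol photons = 0.029.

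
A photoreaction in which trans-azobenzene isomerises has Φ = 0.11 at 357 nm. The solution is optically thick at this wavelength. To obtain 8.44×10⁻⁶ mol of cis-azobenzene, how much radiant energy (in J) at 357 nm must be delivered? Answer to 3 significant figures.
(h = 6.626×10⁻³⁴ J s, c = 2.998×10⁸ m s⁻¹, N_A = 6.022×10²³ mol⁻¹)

25.7 J

Photons that must be absorbed: 8.44×10⁻⁶ / 0.11 = 7.673×10⁻⁵ mol.
Photon energy: hc/λ = 5.564×10⁻¹⁹ J; per mole, 3.351×10⁵ J mol⁻¹.
Energy required: 7.673×10⁻⁵ × 3.351×10⁵ = 25.7 J.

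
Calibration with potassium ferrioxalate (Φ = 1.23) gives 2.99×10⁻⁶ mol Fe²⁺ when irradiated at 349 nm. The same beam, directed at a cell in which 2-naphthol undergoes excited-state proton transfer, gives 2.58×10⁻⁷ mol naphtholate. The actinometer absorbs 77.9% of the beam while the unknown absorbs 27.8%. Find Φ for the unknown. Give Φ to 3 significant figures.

Φ = 0.297

Photons absorbed by the actinometer: 2.99×10⁻⁶ / 1.23 = 2.431×10⁻⁶ mol.
Incident flux: 2.431×10⁻⁶ / 0.779 = 3.121×10⁻⁶ einstein.
Absorbed by unknown: 0.278 × 3.121×10⁻⁶ = 8.676×10⁻⁷ mol.
Φ(unknown) = 2.58×10⁻⁷ / 8.676×10⁻⁷ = 0.297.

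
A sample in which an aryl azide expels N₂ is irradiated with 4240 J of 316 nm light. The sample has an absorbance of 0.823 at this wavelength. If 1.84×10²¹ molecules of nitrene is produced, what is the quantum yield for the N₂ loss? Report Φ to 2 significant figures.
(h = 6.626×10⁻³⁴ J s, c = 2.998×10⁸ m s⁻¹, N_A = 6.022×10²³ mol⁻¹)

Product: 1.84×10²¹ / 6.022×10²³ = 0.003055 mol.
Photon energy at 316 nm: hc/λ = (6.626×10⁻³⁴)(2.998×10⁸)/(316×10⁻⁹) = 6.286×10⁻¹⁹ J.
Photons incident: 4240 / 6.286×10⁻¹⁹ = 6.745×10²¹, i.e. 6.745×10²¹/6.022×10²³ = 0.01120 mol.
Fraction absorbed: 1 − 10^(−0.823) = 0.8497.
Photons absorbed: 0.8497 × 0.01120 = 0.009517 mol.
Φ = 0.003055 mol / 0.009517 mol photons = 0.32.

Φ = 0.32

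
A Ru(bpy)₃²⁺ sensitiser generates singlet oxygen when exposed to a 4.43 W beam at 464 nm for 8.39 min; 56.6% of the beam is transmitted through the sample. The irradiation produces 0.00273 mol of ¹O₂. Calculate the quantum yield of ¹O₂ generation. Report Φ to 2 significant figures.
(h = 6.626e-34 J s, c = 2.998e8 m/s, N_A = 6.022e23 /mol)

Φ = 0.73

Photon energy at 464 nm: hc/λ = (6.626e-34)(2.998e8)/(464e-9) = 4.281e-19 J.
Energy delivered: (4.43 W)(503.4 s) = 2230 J.
Photons incident: 2230 / 4.281e-19 = 5.209e21, i.e. 5.209e21/6.022e23 = 0.008650 mol.
Fraction absorbed: 1 − 56.6/100 = 0.4340.
Photons absorbed: 0.4340 × 0.008650 = 0.003754 mol.
Φ = 0.00273 mol / 0.003754 mol photons = 0.73.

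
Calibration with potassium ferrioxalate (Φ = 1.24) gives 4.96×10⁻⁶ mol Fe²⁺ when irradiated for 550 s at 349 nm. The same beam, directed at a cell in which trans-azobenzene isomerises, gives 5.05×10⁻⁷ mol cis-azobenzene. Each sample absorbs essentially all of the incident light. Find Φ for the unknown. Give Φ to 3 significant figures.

Φ = 0.126

Photons absorbed by the actinometer: 4.96×10⁻⁶ / 1.24 = 4.000×10⁻⁶ mol.
Φ(unknown) = 5.05×10⁻⁷ / 4.000×10⁻⁶ = 0.126.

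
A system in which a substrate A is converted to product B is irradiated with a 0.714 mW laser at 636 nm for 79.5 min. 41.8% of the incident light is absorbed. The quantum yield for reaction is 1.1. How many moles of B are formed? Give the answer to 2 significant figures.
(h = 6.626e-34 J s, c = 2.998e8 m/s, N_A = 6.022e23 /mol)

Photon energy at 636 nm: hc/λ = (6.626e-34)(2.998e8)/(636e-9) = 3.123e-19 J.
Energy delivered: (0.714 mW)(4770 s) = 3.406 J.
Photons incident: 3.406 / 3.123e-19 = 1.091e19, i.e. 1.091e19/6.022e23 = 1.812e-5 mol.
Photons absorbed: 0.418 × 1.812e-5 = 7.574e-6 mol.
Product: Φ × n_abs = 1.1 × 7.574e-6 = 8.331e-6 mol.

8.3e-6 mol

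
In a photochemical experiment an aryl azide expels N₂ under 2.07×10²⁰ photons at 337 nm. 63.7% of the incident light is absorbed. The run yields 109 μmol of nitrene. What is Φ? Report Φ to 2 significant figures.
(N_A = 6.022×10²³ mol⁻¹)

Product: 109 μmol = 1.09×10⁻⁴ mol.
Moles of photons: 2.07×10²⁰ / 6.022×10²³ = 3.437×10⁻⁴ mol.
Photons absorbed: 0.637 × 3.437×10⁻⁴ = 2.189×10⁻⁴ mol.
Φ = 1.09×10⁻⁴ mol / 2.189×10⁻⁴ mol photons = 0.50.

Φ = 0.50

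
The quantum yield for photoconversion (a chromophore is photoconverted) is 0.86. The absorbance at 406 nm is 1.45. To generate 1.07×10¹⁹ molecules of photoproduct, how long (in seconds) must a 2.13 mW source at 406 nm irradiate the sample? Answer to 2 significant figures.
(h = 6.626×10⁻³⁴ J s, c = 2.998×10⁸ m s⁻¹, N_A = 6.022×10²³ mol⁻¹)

t ≈ 3000 s

Product: 1.07×10¹⁹ / 6.022×10²³ = 1.777×10⁻⁵ mol.
Photons that must be absorbed: 1.777×10⁻⁵ / 0.86 = 2.066×10⁻⁵ mol.
Fraction absorbed: 1 − 10^(−1.45) = 0.9645.
Incident photons needed: 2.066×10⁻⁵ / 0.9645 = 2.142×10⁻⁵ mol.
Photon energy: hc/λ = 4.893×10⁻¹⁹ J; per mole, 2.947×10⁵ J mol⁻¹.
Energy required: 2.142×10⁻⁵ × 2.947×10⁵ = 6.312 J.
Time: 6.312 J / 0.00213 W = 3000 s.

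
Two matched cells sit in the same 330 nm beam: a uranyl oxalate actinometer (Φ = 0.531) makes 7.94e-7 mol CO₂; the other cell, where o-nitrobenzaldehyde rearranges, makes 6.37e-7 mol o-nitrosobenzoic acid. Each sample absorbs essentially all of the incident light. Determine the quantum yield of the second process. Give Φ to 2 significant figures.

Φ = 0.43

Photons absorbed by the actinometer: 7.94e-7 / 0.531 = 1.495e-6 mol.
Φ(unknown) = 6.37e-7 / 1.495e-6 = 0.43.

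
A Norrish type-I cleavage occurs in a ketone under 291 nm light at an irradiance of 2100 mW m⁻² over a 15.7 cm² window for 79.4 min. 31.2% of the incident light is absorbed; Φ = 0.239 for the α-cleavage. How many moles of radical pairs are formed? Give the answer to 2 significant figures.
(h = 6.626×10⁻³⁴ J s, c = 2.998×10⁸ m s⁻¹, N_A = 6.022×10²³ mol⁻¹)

Photon energy at 291 nm: hc/λ = (6.626×10⁻³⁴)(2.998×10⁸)/(291×10⁻⁹) = 6.826×10⁻¹⁹ J.
Energy delivered: (2100 mW m⁻²)(15.7×10⁻⁴ m²)(4764 s) = 15.71 J.
Photons incident: 15.71 / 6.826×10⁻¹⁹ = 2.301×10¹⁹, i.e. 2.301×10¹⁹/6.022×10²³ = 3.821×10⁻⁵ mol.
Photons absorbed: 0.312 × 3.821×10⁻⁵ = 1.192×10⁻⁵ mol.
Product: Φ × n_abs = 0.239 × 1.192×10⁻⁵ = 2.849×10⁻⁶ mol.

2.8×10⁻⁶ mol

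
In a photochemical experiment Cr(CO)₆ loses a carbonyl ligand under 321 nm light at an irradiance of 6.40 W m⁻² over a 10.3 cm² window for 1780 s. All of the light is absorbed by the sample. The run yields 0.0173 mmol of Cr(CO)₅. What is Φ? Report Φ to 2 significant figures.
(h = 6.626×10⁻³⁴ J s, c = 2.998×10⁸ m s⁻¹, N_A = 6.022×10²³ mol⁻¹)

Φ = 0.55

Product: 0.0173 mmol = 1.73×10⁻⁵ mol.
Photon energy at 321 nm: hc/λ = (6.626×10⁻³⁴)(2.998×10⁸)/(321×10⁻⁹) = 6.188×10⁻¹⁹ J.
Energy delivered: (6.40 W m⁻²)(10.3×10⁻⁴ m²)(1780 s) = 11.73 J.
Photons incident: 11.73 / 6.188×10⁻¹⁹ = 1.896×10¹⁹, i.e. 1.896×10¹⁹/6.022×10²³ = 3.148×10⁻⁵ mol.
Φ = 1.73×10⁻⁵ mol / 3.148×10⁻⁵ mol photons = 0.55.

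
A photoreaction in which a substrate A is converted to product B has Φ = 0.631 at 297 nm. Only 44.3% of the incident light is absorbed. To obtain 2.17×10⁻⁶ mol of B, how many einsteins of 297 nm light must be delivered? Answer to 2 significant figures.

7.8×10⁻⁶ einstein

Photons that must be absorbed: 2.17×10⁻⁶ / 0.631 = 3.439×10⁻⁶ mol.
Incident photons needed: 3.439×10⁻⁶ / 0.443 = 7.763×10⁻⁶ mol.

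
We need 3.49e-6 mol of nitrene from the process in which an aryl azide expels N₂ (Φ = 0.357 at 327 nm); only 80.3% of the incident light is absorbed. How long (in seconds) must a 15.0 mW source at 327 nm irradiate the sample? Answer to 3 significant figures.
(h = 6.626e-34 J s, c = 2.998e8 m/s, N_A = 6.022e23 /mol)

t ≈ 297 s

Photons that must be absorbed: 3.49e-6 / 0.357 = 9.776e-6 mol.
Incident photons needed: 9.776e-6 / 0.803 = 1.217e-5 mol.
Photon energy: hc/λ = 6.075e-19 J; per mole, 3.658e5 J mol⁻¹.
Energy required: 1.217e-5 × 3.658e5 = 4.452 J.
Time: 4.452 J / 0.015 W = 297 s.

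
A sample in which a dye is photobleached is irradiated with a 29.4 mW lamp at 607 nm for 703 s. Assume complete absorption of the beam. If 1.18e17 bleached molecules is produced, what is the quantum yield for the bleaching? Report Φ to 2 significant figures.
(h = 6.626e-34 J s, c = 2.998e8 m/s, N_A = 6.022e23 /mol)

Product: 1.18e17 / 6.022e23 = 1.959e-7 mol.
Photon energy at 607 nm: hc/λ = (6.626e-34)(2.998e8)/(607e-9) = 3.273e-19 J.
Energy delivered: (29.4 mW)(703 s) = 20.67 J.
Photons incident: 20.67 / 3.273e-19 = 6.315e19, i.e. 6.315e19/6.022e23 = 1.049e-4 mol.
Φ = 1.959e-7 mol / 1.049e-4 mol photons = 0.0019.

Φ = 0.0019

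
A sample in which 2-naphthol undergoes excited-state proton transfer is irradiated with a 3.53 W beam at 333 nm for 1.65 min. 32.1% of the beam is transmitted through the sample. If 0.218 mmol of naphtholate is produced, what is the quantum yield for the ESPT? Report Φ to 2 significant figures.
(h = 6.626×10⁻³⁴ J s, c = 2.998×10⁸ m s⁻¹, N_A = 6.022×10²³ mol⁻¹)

Φ = 0.33

Product: 0.218 mmol = 2.18×10⁻⁴ mol.
Photon energy at 333 nm: hc/λ = (6.626×10⁻³⁴)(2.998×10⁸)/(333×10⁻⁹) = 5.965×10⁻¹⁹ J.
Energy delivered: (3.53 W)(99 s) = 349.5 J.
Photons incident: 349.5 / 5.965×10⁻¹⁹ = 5.859×10²⁰, i.e. 5.859×10²⁰/6.022×10²³ = 9.729×10⁻⁴ mol.
Fraction absorbed: 1 − 32.1/100 = 0.6790.
Photons absorbed: 0.6790 × 9.729×10⁻⁴ = 6.606×10⁻⁴ mol.
Φ = 2.18×10⁻⁴ mol / 6.606×10⁻⁴ mol photons = 0.33.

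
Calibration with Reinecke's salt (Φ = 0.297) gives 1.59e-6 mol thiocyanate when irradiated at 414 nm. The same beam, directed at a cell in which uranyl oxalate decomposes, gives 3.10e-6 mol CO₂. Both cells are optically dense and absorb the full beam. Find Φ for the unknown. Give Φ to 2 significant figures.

Photons absorbed by the actinometer: 1.59e-6 / 0.297 = 5.354e-6 mol.
Φ(unknown) = 3.10e-6 / 5.354e-6 = 0.58.

Φ = 0.58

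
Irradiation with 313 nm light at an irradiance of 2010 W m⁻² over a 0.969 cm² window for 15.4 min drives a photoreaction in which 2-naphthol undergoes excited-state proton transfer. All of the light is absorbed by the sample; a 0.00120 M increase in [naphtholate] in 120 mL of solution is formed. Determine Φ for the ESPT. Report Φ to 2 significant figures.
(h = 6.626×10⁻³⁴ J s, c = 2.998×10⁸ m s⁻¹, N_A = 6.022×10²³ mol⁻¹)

Φ = 0.31

Product: (0.00120 M)(0.12 L) = 1.440×10⁻⁴ mol.
Photon energy at 313 nm: hc/λ = (6.626×10⁻³⁴)(2.998×10⁸)/(313×10⁻⁹) = 6.347×10⁻¹⁹ J.
Energy delivered: (2010 W m⁻²)(0.969×10⁻⁴ m²)(924 s) = 180.0 J.
Photons incident: 180.0 / 6.347×10⁻¹⁹ = 2.836×10²⁰, i.e. 2.836×10²⁰/6.022×10²³ = 4.709×10⁻⁴ mol.
Φ = 1.440×10⁻⁴ mol / 4.709×10⁻⁴ mol photons = 0.31.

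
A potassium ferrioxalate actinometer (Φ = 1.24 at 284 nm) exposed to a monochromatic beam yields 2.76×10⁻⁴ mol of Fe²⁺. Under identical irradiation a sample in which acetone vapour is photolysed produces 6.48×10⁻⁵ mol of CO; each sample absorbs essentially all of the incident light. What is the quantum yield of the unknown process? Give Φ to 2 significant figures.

Φ = 0.29

Photons absorbed by the actinometer: 2.76×10⁻⁴ / 1.24 = 2.226×10⁻⁴ mol.
Φ(unknown) = 6.48×10⁻⁵ / 2.226×10⁻⁴ = 0.29.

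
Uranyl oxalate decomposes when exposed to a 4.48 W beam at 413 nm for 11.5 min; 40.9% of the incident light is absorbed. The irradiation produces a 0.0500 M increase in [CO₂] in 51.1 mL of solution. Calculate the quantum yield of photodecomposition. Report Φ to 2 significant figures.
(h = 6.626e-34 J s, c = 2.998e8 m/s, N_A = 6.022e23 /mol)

Φ = 0.59

Product: (0.0500 M)(0.0511 L) = 0.002555 mol.
Photon energy at 413 nm: hc/λ = (6.626e-34)(2.998e8)/(413e-9) = 4.810e-19 J.
Energy delivered: (4.48 W)(690 s) = 3091 J.
Photons incident: 3091 / 4.810e-19 = 6.426e21, i.e. 6.426e21/6.022e23 = 0.01067 mol.
Photons absorbed: 0.409 × 0.01067 = 0.004364 mol.
Φ = 0.002555 mol / 0.004364 mol photons = 0.59.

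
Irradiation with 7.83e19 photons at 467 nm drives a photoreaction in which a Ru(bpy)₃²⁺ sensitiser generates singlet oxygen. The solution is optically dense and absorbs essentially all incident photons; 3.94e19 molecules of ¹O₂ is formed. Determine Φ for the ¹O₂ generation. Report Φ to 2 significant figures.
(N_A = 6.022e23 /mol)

Product: 3.94e19 / 6.022e23 = 6.543e-5 mol.
Moles of photons: 7.83e19 / 6.022e23 = 1.300e-4 mol.
Φ = 6.543e-5 mol / 1.300e-4 mol photons = 0.50.

Φ = 0.50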